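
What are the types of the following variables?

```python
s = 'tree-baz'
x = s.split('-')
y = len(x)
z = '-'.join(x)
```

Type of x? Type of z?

str.split() returns list; str.join() returns str

list, str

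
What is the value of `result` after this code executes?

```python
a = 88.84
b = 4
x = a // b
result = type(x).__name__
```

a is float; b is int; x is float; result = 'float'

'float'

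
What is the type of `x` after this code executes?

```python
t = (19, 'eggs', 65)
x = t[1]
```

Index 1 of tuple is a str literal

str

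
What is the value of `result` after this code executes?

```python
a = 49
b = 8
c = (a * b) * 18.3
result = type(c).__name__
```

a is int; b is int; c is float; result = 'float'

'float'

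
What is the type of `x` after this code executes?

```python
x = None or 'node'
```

'or' with None returns the other truthy value (str)

str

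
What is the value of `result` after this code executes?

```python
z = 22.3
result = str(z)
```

z = 22.3; result = '22.3'

'22.3'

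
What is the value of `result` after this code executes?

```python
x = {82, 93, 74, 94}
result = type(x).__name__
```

x is set; result = 'set'

'set'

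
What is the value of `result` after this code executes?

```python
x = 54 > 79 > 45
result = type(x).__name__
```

x is bool; result = 'bool'

'bool'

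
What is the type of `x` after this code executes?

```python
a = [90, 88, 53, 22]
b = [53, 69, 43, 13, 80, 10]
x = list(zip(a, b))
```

list(zip()) returns a list of tuples

list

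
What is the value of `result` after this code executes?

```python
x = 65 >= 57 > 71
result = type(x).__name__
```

x is bool; result = 'bool'

'bool'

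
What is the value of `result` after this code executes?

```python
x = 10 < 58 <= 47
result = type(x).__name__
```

x is bool; result = 'bool'

'bool'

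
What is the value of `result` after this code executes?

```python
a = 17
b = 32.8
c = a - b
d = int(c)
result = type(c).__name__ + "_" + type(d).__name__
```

a is int; b is float; c is float; d is int; result = 'float_int'

'float_int'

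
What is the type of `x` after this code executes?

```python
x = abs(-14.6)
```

abs() of float returns float

float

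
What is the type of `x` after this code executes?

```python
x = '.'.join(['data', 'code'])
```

str.join() returns str

str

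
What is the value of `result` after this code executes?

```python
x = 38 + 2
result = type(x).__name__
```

x is int; result = 'int'

'int'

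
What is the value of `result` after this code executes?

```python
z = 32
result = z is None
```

z = 32; result = False

False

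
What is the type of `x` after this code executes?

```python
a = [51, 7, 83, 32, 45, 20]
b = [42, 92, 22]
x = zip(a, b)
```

zip() returns a zip object

zip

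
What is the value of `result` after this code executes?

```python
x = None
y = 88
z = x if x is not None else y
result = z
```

x = None; y = 88; z = 88; result = 88

88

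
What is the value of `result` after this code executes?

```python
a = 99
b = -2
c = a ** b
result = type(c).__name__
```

a is int; b is int; c is float; result = 'float'

'float'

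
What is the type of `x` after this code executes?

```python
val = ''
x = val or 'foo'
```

'or' returns first truthy value (str)

str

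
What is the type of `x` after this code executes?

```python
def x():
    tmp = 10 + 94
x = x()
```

Function without return returns None

NoneType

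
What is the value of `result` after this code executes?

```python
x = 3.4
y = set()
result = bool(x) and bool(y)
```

x = 3.4; y = set(); result = False

False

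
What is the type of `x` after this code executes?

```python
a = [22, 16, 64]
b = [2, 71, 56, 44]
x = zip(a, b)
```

zip() returns a zip object

zip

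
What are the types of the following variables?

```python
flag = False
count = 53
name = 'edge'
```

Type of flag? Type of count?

flag is assigned the constant False, which has type bool; count is assigned a bare integer (no decimal point), so it is an int

bool, int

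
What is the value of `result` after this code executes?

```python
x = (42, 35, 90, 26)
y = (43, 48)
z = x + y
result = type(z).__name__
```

x is tuple; y is tuple; z is tuple; result = 'tuple'

'tuple'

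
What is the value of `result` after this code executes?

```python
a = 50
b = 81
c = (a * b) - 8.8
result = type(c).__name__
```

a is int; b is int; c is float; result = 'float'

'float'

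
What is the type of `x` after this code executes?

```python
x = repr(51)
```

repr() returns str

str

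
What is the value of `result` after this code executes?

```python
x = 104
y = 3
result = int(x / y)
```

x = 104; y = 3; result = 34

34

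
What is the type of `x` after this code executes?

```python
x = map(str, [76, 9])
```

map() returns a map object

map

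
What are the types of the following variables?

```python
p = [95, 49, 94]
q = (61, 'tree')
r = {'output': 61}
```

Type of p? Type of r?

p is assigned a list literal (square brackets); r is assigned a dict literal ({key: value})

list, dict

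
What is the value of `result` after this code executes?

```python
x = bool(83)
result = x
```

x = True; result = True

True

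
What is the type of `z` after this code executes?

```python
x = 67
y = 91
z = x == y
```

Equality comparison returns bool

bool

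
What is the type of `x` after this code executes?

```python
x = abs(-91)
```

abs() of int returns int

int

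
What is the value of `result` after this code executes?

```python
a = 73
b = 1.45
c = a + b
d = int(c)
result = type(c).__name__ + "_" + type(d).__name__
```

a is int; b is float; c is float; d is int; result = 'float_int'

'float_int'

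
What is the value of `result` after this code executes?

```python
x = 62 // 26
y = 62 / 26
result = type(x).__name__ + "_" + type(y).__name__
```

x is int; y is float; result = 'int_float'

'int_float'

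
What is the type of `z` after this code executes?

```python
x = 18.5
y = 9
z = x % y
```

float % int = float

float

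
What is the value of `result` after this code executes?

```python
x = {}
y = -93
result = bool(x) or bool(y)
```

x = {}; y = -93; result = True

True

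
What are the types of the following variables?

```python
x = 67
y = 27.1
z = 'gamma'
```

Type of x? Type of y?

x is assigned a bare integer (no decimal point), so it is an int; y is assigned a number with a decimal point, so it is a float

int, float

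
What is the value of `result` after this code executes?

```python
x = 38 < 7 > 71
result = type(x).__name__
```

x is bool; result = 'bool'

'bool'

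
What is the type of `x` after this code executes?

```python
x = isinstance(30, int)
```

isinstance() returns bool

bool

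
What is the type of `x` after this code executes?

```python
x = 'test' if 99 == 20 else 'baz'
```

Both branches of conditional are str

str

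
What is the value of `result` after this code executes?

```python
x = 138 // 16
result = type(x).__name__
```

x is int; result = 'int'

'int'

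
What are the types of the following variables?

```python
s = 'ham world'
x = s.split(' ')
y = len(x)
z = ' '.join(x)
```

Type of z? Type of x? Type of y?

str.join() returns str; str.split() returns list; len() returns int

str, list, int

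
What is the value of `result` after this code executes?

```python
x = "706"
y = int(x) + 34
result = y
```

x = '706'; y = 740; result = 740

740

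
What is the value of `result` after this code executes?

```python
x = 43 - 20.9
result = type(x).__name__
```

x is float; result = 'float'

'float'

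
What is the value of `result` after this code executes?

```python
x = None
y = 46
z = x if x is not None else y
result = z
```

x = None; y = 46; z = 46; result = 46

46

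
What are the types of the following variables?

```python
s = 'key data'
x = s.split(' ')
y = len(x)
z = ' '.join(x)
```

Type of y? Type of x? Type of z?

len() returns int; str.split() returns list; str.join() returns str

int, list, str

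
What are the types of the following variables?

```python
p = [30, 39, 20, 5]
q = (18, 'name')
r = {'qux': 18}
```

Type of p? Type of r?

p is assigned a list literal (square brackets); r is assigned a dict literal ({key: value})

list, dict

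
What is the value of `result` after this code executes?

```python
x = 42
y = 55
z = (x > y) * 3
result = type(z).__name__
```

x is int; y is int; z is int; result = 'int'

'int'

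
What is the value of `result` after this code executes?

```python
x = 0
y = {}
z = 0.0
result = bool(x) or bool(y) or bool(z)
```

x = 0; y = {}; z = 0.0; result = False

False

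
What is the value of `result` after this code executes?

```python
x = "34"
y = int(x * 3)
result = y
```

x = '34'; y = 343434; result = 343434

343434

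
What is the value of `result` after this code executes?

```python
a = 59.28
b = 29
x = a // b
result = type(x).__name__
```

a is float; b is int; x is float; result = 'float'

'float'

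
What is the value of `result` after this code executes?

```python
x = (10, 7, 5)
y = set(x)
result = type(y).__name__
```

x is tuple; y is set; result = 'set'

'set'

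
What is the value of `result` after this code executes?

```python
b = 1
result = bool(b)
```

b = 1; result = True

True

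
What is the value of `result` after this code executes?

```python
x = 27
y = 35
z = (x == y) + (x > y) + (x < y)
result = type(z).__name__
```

x is int; y is int; z is int; result = 'int'

'int'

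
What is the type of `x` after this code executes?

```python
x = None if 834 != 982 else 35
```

834 != 982 is True, so the if branch is taken

NoneType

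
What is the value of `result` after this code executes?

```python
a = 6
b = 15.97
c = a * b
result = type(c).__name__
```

a is int; b is float; c is float; result = 'float'

'float'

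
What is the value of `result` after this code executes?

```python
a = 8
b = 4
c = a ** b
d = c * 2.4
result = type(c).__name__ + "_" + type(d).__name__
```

a is int; b is int; c is int; d is float; result = 'int_float'

'int_float'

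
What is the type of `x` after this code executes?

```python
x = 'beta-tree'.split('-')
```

str.split() returns list

list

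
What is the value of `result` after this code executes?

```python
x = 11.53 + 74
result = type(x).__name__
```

x is float; result = 'float'

'float'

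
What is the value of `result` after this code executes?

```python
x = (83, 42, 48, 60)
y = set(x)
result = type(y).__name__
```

x is tuple; y is set; result = 'set'

'set'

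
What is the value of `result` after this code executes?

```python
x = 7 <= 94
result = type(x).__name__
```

x is bool; result = 'bool'

'bool'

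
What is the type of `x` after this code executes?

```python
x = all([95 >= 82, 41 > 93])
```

all() returns bool

bool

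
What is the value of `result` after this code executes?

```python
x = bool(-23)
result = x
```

x = True; result = True

True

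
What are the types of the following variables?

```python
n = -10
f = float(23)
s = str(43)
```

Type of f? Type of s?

f is assigned the result of calling float(), which returns a float; s is assigned the result of calling str(), which returns a str

float, str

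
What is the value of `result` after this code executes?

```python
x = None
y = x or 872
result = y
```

x = None; y = 872; result = 872

872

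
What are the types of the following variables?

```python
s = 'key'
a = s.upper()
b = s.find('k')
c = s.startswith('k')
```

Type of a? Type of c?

upper() returns str; startswith() returns bool

str, bool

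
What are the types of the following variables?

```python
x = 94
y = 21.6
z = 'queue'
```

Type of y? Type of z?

y is assigned a number with a decimal point, so it is a float; z is assigned a quoted string literal, so it is a str

float, str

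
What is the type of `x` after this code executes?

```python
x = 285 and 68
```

'and' with truthy values returns last operand (int)

int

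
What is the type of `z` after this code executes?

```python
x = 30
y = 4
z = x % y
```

int % int = int

int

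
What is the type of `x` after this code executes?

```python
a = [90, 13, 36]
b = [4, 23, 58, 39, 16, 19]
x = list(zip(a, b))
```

list(zip()) returns a list of tuples

list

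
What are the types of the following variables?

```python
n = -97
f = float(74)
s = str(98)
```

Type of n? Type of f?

n is assigned a bare integer (no decimal point), so it is an int; f is assigned the result of calling float(), which returns a float

int, float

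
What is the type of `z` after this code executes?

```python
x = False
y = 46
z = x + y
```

bool + int = int (bool is subclass of int)

int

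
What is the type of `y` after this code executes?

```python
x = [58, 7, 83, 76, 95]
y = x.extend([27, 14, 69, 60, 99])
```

list.extend() returns None

NoneType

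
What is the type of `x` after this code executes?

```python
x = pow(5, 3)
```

pow(int, int) returns int

int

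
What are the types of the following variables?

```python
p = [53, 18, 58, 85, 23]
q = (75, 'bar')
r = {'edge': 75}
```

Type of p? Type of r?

p is assigned a list literal (square brackets); r is assigned a dict literal ({key: value})

list, dict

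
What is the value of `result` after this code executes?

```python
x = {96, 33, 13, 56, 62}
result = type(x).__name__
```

x is set; result = 'set'

'set'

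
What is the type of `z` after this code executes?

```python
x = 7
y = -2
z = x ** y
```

int ** negative = float

float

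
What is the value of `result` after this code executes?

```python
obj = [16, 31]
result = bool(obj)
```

obj = [16, 31]; result = True

True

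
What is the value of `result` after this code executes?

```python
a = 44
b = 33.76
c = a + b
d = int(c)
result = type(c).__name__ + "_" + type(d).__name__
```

a is int; b is float; c is float; d is int; result = 'float_int'

'float_int'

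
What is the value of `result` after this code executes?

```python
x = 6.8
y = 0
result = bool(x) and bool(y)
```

x = 6.8; y = 0; result = False

False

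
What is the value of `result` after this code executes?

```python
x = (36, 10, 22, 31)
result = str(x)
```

x = (36, 10, 22, 31); result = '(36, 10, 22, 31)'

'(36, 10, 22, 31)'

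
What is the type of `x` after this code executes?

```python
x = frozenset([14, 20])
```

frozenset() returns frozenset

frozenset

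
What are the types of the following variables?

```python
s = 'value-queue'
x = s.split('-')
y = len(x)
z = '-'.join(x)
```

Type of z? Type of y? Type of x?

str.join() returns str; len() returns int; str.split() returns list

str, int, list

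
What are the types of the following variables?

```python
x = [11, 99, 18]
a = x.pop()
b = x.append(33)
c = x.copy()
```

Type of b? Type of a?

append() returns None; pop() returns element

NoneType, int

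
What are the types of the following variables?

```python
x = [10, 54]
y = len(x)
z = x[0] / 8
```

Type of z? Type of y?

int / int = float; len() returns int

float, int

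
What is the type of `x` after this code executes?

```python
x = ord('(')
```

ord() returns int (code point)

int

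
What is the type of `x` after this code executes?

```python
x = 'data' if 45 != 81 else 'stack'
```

Both branches of conditional are str

str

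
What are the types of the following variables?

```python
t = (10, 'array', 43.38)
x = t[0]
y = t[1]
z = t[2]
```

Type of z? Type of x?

tuple[2] is float; tuple[0] is int

float, int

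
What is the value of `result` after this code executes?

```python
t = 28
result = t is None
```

t = 28; result = False

False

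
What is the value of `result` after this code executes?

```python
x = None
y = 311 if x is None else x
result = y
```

x = None; y = 311; result = 311

311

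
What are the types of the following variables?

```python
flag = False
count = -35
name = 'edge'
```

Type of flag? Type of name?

flag is assigned the constant False, which has type bool; name is assigned a quoted string literal, so it is a str

bool, str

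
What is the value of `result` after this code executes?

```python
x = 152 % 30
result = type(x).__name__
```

x is int; result = 'int'

'int'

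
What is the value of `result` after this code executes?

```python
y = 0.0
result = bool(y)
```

y = 0.0; result = False

False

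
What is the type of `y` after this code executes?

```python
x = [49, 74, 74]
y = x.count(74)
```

list.count() returns int

int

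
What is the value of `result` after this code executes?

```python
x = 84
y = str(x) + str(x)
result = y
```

x = 84; y = '8484'; result = '8484'

'8484'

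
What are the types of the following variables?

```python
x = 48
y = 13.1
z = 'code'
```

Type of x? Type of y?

x is assigned a bare integer (no decimal point), so it is an int; y is assigned a number with a decimal point, so it is a float

int, float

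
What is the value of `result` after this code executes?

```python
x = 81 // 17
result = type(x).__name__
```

x is int; result = 'int'

'int'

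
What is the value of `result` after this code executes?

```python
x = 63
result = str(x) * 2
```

x = 63; result = '6363'

'6363'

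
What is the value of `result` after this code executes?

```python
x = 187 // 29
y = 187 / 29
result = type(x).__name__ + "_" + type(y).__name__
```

x is int; y is float; result = 'int_float'

'int_float'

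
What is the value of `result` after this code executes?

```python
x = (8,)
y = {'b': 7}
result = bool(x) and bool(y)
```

x = (8,); y = {'b': 7}; result = True

True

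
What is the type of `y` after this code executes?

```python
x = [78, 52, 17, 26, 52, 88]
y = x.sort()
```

list.sort() returns None (mutates in place)

NoneType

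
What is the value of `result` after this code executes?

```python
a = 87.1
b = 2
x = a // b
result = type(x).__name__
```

a is float; b is int; x is float; result = 'float'

'float'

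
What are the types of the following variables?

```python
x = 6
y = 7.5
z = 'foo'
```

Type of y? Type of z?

y is assigned a number with a decimal point, so it is a float; z is assigned a quoted string literal, so it is a str

float, str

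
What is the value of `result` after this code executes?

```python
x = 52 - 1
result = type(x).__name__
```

x is int; result = 'int'

'int'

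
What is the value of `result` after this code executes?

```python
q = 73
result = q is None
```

q = 73; result = False

False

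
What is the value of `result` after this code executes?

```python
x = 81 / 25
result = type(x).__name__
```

x is float; result = 'float'

'float'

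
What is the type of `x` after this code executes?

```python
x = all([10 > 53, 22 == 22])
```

all() returns bool

bool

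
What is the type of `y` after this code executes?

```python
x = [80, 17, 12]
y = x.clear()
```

list.clear() returns None

NoneType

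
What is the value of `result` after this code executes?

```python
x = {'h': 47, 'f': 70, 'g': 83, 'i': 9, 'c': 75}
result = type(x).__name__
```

x is dict; result = 'dict'

'dict'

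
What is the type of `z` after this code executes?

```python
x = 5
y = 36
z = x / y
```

int / int = float

float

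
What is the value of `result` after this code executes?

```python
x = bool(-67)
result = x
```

x = True; result = True

True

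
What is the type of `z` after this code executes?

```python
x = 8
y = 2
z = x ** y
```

positive int ** positive int = int

int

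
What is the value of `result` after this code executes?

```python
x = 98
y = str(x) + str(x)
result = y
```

x = 98; y = '9898'; result = '9898'

'9898'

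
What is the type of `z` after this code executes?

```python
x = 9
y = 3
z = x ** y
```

positive int ** positive int = int

int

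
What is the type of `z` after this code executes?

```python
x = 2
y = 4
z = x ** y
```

positive int ** positive int = int

int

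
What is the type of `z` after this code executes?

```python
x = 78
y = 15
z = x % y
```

int % int = int

int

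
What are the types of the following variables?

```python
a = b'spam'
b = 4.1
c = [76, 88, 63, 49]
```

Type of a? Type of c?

a is assigned a bytes literal (b'...' prefix); c is assigned a list literal (square brackets)

bytes, list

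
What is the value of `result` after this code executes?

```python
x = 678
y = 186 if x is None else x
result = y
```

x = 678; y = 678; result = 678

678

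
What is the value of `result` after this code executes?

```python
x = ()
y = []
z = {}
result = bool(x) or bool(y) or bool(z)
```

x = (); y = []; z = {}; result = False

False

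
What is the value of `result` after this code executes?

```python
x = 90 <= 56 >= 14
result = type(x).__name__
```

x is bool; result = 'bool'

'bool'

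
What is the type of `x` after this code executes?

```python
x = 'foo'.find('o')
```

str.find() returns int index

int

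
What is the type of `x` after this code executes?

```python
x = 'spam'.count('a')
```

str.count() returns int

int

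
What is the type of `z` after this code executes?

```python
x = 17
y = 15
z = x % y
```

int % int = int

int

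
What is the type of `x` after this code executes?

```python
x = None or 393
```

'or' with None returns the other truthy value

int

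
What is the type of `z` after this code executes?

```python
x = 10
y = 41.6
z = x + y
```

int + float = float

float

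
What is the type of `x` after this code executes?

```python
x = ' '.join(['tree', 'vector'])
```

str.join() returns str

str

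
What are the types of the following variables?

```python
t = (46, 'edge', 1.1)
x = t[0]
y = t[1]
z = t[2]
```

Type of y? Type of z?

tuple[1] is str; tuple[2] is float

str, float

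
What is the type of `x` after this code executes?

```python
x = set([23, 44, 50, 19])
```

set() constructor returns set

set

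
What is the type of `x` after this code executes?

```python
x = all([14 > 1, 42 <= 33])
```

all() returns bool

bool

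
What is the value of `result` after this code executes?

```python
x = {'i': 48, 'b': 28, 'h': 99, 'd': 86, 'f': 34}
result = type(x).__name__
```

x is dict; result = 'dict'

'dict'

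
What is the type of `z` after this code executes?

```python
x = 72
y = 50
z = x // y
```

int // int = int

int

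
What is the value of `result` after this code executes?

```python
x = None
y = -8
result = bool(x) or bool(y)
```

x = None; y = -8; result = True

True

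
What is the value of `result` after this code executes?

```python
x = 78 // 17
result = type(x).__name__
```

x is int; result = 'int'

'int'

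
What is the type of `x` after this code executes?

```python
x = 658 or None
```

'or' returns first truthy value

int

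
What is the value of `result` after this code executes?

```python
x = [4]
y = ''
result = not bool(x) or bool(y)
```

x = [4]; y = ''; result = False

False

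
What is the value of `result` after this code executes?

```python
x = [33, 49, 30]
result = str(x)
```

x = [33, 49, 30]; result = '[33, 49, 30]'

'[33, 49, 30]'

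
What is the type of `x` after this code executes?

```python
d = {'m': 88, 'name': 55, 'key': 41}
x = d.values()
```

.values() returns dict_values view

dict_values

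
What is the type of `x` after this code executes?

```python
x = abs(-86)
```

abs() of int returns int

int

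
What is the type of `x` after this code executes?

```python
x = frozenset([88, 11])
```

frozenset() returns frozenset

frozenset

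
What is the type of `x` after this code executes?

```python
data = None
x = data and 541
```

'and' returns first falsy value (None)

NoneType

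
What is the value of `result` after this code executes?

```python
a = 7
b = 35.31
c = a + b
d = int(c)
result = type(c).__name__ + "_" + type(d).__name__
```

a is int; b is float; c is float; d is int; result = 'float_int'

'float_int'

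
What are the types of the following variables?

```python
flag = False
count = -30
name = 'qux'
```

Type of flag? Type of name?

flag is assigned the constant False, which has type bool; name is assigned a quoted string literal, so it is a str

bool, str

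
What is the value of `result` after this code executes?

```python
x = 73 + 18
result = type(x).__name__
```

x is int; result = 'int'

'int'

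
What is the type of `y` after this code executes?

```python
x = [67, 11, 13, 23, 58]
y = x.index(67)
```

list.index() returns int

int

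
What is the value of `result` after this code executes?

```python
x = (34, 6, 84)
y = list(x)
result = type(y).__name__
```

x is tuple; y is list; result = 'list'

'list'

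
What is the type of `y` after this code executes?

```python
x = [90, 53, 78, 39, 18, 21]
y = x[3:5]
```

Slicing a list returns a list

list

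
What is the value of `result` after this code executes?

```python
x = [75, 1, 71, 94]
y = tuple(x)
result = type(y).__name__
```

x is list; y is tuple; result = 'tuple'

'tuple'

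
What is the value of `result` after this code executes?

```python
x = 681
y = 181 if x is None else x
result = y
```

x = 681; y = 681; result = 681

681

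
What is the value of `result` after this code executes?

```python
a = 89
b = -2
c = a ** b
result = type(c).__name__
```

a is int; b is int; c is float; result = 'float'

'float'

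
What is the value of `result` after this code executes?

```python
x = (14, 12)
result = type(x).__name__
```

x is tuple; result = 'tuple'

'tuple'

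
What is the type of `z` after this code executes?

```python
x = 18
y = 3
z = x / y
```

int / int = float

float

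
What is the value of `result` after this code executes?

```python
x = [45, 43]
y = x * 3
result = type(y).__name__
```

x is list; y is list; result = 'list'

'list'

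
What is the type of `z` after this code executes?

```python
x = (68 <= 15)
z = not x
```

'not' returns bool

bool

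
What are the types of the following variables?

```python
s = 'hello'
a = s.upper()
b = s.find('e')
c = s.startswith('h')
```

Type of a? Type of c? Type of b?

upper() returns str; startswith() returns bool; find() returns int

str, bool, int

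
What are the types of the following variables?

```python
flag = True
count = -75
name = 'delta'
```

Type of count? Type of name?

count is assigned a bare integer (no decimal point), so it is an int; name is assigned a quoted string literal, so it is a str

int, str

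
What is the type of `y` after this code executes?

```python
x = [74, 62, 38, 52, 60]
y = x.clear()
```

list.clear() returns None

NoneType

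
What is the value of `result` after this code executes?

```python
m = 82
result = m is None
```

m = 82; result = False

False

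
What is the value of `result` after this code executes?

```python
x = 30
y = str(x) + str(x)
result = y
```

x = 30; y = '3030'; result = '3030'

'3030'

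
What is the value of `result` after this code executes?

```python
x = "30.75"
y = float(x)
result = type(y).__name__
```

x is str; y is float; result = 'float'

'float'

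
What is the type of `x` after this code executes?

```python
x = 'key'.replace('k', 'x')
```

str.replace() returns str

str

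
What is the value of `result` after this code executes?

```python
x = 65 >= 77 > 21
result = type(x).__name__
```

x is bool; result = 'bool'

'bool'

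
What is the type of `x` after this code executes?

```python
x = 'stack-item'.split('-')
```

str.split() returns list

list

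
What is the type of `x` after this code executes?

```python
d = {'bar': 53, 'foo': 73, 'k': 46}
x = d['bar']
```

Accessing dict[str, int] with str key returns int

int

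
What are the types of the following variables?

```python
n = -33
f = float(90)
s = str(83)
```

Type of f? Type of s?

f is assigned the result of calling float(), which returns a float; s is assigned the result of calling str(), which returns a str

float, str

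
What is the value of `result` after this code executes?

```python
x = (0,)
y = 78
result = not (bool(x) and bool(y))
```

x = (0,); y = 78; result = False

False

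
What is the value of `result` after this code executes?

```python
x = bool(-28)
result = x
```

x = True; result = True

True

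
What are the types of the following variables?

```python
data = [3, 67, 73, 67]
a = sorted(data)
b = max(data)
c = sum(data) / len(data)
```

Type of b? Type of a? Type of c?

max of ints returns int; sorted() returns list; int / int = float

int, list, float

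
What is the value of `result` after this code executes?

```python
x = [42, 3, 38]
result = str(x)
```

x = [42, 3, 38]; result = '[42, 3, 38]'

'[42, 3, 38]'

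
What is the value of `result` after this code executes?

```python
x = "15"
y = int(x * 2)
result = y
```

x = '15'; y = 1515; result = 1515

1515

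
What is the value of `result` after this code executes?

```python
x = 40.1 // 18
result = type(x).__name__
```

x is float; result = 'float'

'float'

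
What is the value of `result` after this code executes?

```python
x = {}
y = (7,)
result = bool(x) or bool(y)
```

x = {}; y = (7,); result = True

True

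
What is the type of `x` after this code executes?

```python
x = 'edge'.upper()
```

str.upper() returns str

str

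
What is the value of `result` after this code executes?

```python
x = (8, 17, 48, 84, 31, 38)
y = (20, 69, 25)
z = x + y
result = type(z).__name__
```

x is tuple; y is tuple; z is tuple; result = 'tuple'

'tuple'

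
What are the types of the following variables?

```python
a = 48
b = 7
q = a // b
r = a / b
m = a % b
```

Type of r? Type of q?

/ returns float; // returns int

float, int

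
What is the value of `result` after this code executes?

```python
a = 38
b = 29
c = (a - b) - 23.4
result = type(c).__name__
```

a is int; b is int; c is float; result = 'float'

'float'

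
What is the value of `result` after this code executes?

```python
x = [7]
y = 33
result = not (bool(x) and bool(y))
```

x = [7]; y = 33; result = False

False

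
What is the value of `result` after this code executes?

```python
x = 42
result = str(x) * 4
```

x = 42; result = '42424242'

'42424242'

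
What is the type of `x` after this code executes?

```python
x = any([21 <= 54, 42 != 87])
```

any() returns bool

bool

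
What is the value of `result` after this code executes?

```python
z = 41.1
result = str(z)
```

z = 41.1; result = '41.1'

'41.1'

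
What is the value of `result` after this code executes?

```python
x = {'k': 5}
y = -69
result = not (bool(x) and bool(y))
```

x = {'k': 5}; y = -69; result = False

False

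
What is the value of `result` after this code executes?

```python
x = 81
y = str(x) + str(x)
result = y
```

x = 81; y = '8181'; result = '8181'

'8181'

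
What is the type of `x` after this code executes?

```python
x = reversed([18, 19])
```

reversed() on a list returns list_reverseiterator

list_reverseiterator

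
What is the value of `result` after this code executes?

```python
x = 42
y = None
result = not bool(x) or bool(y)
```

x = 42; y = None; result = False

False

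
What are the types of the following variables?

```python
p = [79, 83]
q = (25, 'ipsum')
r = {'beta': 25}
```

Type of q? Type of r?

q is assigned a tuple (parenthesized, comma-separated values); r is assigned a dict literal ({key: value})

tuple, dict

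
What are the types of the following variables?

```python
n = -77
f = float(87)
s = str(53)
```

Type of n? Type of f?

n is assigned a bare integer (no decimal point), so it is an int; f is assigned the result of calling float(), which returns a float

int, float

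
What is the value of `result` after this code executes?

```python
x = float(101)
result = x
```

x = 101.0; result = 101.0

101.0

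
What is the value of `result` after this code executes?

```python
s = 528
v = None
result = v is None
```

s = 528; v = None; result = True

True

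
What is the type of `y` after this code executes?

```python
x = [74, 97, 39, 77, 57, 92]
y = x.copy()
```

list.copy() returns list

list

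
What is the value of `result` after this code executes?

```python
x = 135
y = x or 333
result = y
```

x = 135; y = 135; result = 135

135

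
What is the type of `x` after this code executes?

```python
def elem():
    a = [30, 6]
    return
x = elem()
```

Bare return returns None

NoneType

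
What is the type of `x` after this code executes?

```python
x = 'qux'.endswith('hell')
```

str.endswith() returns bool

bool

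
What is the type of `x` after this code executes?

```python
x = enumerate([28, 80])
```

enumerate() returns an enumerate object

enumerate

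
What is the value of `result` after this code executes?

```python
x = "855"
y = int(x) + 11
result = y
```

x = '855'; y = 866; result = 866

866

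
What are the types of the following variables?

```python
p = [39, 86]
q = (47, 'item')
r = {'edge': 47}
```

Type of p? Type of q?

p is assigned a list literal (square brackets); q is assigned a tuple (parenthesized, comma-separated values)

list, tuple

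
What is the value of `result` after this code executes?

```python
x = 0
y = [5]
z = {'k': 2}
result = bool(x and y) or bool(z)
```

x = 0; y = [5]; z = {'k': 2}; result = True

True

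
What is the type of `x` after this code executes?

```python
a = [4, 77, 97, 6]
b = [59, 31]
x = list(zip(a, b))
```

list(zip()) returns a list of tuples

list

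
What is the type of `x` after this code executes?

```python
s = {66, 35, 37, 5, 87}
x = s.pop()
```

Popping from set[int] returns int

int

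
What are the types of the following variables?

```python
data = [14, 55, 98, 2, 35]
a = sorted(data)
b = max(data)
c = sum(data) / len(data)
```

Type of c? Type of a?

int / int = float; sorted() returns list

float, list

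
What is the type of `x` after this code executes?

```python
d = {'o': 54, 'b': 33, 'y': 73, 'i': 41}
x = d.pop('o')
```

dict.pop() returns the value

int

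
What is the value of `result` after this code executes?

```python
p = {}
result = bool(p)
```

p = {}; result = False

False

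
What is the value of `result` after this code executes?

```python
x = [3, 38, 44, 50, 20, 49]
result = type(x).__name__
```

x is list; result = 'list'

'list'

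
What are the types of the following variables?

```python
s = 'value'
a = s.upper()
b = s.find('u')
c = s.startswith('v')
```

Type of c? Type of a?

startswith() returns bool; upper() returns str

bool, str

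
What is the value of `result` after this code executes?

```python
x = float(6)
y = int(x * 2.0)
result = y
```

x = 6.0; y = 12; result = 12

12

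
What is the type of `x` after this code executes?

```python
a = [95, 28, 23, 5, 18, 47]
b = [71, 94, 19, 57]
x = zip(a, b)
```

zip() returns a zip object

zip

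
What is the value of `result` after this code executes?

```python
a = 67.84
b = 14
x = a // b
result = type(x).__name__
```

a is float; b is int; x is float; result = 'float'

'float'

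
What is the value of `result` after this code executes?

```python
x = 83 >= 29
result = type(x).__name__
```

x is bool; result = 'bool'

'bool'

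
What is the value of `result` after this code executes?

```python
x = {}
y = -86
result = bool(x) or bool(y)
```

x = {}; y = -86; result = True

True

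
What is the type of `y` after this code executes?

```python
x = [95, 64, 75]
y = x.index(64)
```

list.index() returns int

int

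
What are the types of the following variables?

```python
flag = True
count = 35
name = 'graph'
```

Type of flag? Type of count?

flag is assigned the constant True, which has type bool; count is assigned a bare integer (no decimal point), so it is an int

bool, int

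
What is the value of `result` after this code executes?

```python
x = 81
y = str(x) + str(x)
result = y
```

x = 81; y = '8181'; result = '8181'

'8181'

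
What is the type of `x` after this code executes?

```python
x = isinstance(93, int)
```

isinstance() returns bool

bool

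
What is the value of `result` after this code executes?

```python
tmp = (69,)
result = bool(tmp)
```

tmp = (69,); result = True

True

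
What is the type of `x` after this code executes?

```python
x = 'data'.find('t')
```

str.find() returns int index

int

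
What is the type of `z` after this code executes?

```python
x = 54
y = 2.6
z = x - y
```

int - float = float

float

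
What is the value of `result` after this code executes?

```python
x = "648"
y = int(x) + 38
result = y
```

x = '648'; y = 686; result = 686

686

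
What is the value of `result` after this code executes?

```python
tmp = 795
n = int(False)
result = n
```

tmp = 795; n = 0; result = 0

0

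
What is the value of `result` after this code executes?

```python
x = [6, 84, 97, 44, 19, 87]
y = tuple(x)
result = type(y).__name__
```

x is list; y is tuple; result = 'tuple'

'tuple'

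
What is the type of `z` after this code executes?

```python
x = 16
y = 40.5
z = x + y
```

int + float = float

float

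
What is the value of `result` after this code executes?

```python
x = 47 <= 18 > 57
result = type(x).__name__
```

x is bool; result = 'bool'

'bool'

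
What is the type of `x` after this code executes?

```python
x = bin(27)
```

bin() returns str representation

str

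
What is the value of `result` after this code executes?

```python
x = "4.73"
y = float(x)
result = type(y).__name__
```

x is str; y is float; result = 'float'

'float'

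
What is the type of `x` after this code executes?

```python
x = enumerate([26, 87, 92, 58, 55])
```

enumerate() returns an enumerate object

enumerate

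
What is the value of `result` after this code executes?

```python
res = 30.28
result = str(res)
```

res = 30.28; result = '30.28'

'30.28'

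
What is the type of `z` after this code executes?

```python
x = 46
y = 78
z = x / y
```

int / int = float

float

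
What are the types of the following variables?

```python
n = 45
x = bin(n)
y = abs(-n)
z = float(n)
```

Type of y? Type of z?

abs() of int returns int; float() returns float

int, float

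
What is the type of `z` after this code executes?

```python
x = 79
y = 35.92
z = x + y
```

int + float = float

float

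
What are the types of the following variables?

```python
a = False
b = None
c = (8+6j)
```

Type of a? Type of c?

a is assigned the constant False, which has type bool; c is assigned (8+6j), an int plus an imaginary literal (j suffix), which evaluates to complex

bool, complex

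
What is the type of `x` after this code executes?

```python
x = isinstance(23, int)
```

isinstance() returns bool

bool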